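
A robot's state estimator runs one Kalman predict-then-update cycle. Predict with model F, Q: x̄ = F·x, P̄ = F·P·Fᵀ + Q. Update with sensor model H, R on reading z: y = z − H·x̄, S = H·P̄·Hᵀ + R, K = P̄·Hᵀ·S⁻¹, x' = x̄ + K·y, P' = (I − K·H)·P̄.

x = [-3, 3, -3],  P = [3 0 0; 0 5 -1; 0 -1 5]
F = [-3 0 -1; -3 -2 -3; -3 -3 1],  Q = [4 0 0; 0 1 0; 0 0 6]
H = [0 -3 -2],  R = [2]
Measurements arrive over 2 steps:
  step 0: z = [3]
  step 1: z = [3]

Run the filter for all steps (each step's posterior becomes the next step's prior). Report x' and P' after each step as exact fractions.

step 0: x̄ = F·x = [12, 12, -3]
step 0: P̄ = F·P·Fᵀ + Q = [36 40 19; 40 81 35; 19 35 89]
step 0: y = z − H·x̄ = [33]
step 0: S = H·P̄·Hᵀ + R = [1507]
step 0: K = P̄·Hᵀ·S⁻¹ = [-158/1507; -313/1507; -283/1507]
step 0: x' = x̄ + K·y = [1170/137, 705/137, -1260/137]
step 0: P' = (I − K·H)·P̄ = [29288/1507 10826/1507 -16081/1507; 10826/1507 24098/1507 -35834/1507; -16081/1507 -35834/1507 54034/1507]
step 1: x̄ = F·x = [-2250/137, -1140/137, -6885/137]
step 1: P̄ = F·P·Fᵀ + Q = [227168/1507 226010/1507 199490/1507; 226010/1507 258243/1507 61144/1507; 199490/1507 61144/1507 1049908/1507]
step 1: y = z − H·x̄ = [-16779/137]
step 1: S = H·P̄·Hᵀ + R = [660051/137]
step 1: K = P̄·Hᵀ·S⁻¹ = [-97910/660051; -81547/660051; -207568/660051]
step 1: x' = x̄ + K·y = [54820/31431, 214049/31431, -369019/31431]
step 1: P' = (I − K·H)·P̄ = [324762164/7260561 447818920/7260561 -670651370/7260561; 447818920/7260561 710251862/7260561 -1064480776/7260561; -670651370/7260561 -1064480776/7260561 1599004412/7260561]

step 0: x' = [1170/137, 705/137, -1260/137], P' = [29288/1507 10826/1507 -16081/1507; 10826/1507 24098/1507 -35834/1507; -16081/1507 -35834/1507 54034/1507]
step 1: x' = [54820/31431, 214049/31431, -369019/31431], P' = [324762164/7260561 447818920/7260561 -670651370/7260561; 447818920/7260561 710251862/7260561 -1064480776/7260561; -670651370/7260561 -1064480776/7260561 1599004412/7260561]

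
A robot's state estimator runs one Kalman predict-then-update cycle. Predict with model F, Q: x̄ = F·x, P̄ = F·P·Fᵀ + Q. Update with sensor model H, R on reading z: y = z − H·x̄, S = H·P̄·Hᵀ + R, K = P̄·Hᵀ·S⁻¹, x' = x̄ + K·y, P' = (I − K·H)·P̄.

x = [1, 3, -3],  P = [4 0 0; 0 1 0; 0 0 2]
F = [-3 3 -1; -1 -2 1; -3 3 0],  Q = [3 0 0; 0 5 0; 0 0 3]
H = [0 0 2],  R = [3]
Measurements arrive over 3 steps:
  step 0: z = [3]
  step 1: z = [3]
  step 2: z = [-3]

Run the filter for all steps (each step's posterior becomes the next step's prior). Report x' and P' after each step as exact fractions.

step 0: x' = [63/13, -686/65, 102/65], P' = [110/13 -20/13 9/13; -20/13 927/65 6/65; 9/13 6/65 48/65]
step 1: x' = [-729/1573, 6869/1573, 2121/1573], P' = [11754/1573 -648/1573 90/121; -648/1573 70061/1573 -333/1573; 90/121 -333/1573 1176/1573]
step 2: x' = [-69111/24517, 440930/318721, -36162/24517], P' = [7534944/1005197 -890685/1005197 752508/1005197; -890685/1005197 781506431/13067561 -391557/1005197; 752508/1005197 -391557/1005197 752718/1005197]

step 0: x̄ = F·x = [9, -10, 6]
step 0: P̄ = F·P·Fᵀ + Q = [50 4 45; 4 15 6; 45 6 48]
step 0: y = z − H·x̄ = [-9]
step 0: S = H·P̄·Hᵀ + R = [195]
step 0: K = P̄·Hᵀ·S⁻¹ = [6/13; 4/65; 32/65]
step 0: x' = x̄ + K·y = [63/13, -686/65, 102/65]
step 0: P' = (I − K·H)·P̄ = [110/13 -20/13 9/13; -20/13 927/65 6/65; 9/13 6/65 48/65]
step 1: x̄ = F·x = [-621/13, 1159/65, -231/5]
step 1: P̄ = F·P·Fᵀ + Q = [3114/13 -864/13 234; -864/13 4117/65 -333/5; 234 -333/5 1176/5]
step 1: y = z − H·x̄ = [477/5]
step 1: S = H·P̄·Hᵀ + R = [4719/5]
step 1: K = P̄·Hᵀ·S⁻¹ = [60/121; -222/1573; 784/1573]
step 1: x' = x̄ + K·y = [-729/1573, 6869/1573, 2121/1573]
step 1: P' = (I − K·H)·P̄ = [11754/1573 -648/1573 90/121; -648/1573 70061/1573 -333/1573; 90/121 -333/1573 1176/1573]
step 2: x̄ = F·x = [20673/1573, -10888/1573, 22794/1573]
step 2: P̄ = F·P·Fᵀ + Q = [762912/1573 -392229/1573 752508/1573; -392229/1573 297439/1573 -391557/1573; 752508/1573 -391557/1573 752718/1573]
step 2: y = z − H·x̄ = [-50307/1573]
step 2: S = H·P̄·Hᵀ + R = [3015591/1573]
step 2: K = P̄·Hᵀ·S⁻¹ = [501672/1005197; -261038/1005197; 501812/1005197]
step 2: x' = x̄ + K·y = [-69111/24517, 440930/318721, -36162/24517]
step 2: P' = (I − K·H)·P̄ = [7534944/1005197 -890685/1005197 752508/1005197; -890685/1005197 781506431/13067561 -391557/1005197; 752508/1005197 -391557/1005197 752718/1005197]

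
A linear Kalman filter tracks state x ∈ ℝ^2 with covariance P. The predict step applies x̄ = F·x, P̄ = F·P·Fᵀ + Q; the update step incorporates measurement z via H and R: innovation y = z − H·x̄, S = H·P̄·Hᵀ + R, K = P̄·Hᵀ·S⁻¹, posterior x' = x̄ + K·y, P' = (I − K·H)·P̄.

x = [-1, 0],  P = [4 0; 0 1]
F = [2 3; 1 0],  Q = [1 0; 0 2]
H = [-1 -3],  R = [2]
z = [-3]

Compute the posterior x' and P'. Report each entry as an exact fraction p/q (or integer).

x̄ = F·x = [-2, -1]
P̄ = F·P·Fᵀ + Q = [26 8; 8 6]
y = z − H·x̄ = [-8]
S = H·P̄·Hᵀ + R = [130]
K = P̄·Hᵀ·S⁻¹ = [-5/13; -1/5]
x' = x̄ + K·y = [14/13, 3/5]
P' = (I − K·H)·P̄ = [88/13 -2; -2 4/5]

x' = [14/13, 3/5]
P' = [88/13 -2; -2 4/5]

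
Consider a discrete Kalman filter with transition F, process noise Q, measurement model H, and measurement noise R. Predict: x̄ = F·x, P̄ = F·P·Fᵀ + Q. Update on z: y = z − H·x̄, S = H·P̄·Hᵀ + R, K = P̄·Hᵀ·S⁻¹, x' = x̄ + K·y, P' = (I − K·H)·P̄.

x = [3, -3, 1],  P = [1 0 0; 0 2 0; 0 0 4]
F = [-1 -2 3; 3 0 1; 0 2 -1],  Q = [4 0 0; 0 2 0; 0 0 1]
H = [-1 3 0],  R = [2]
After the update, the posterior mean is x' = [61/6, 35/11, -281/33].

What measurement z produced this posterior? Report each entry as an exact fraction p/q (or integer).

x̄ = F·x = [6, 10, -7]
P̄ = F·P·Fᵀ + Q = [49 9 -20; 9 15 -4; -20 -4 13]
S = H·P̄·Hᵀ + R = [132]
K = P̄·Hᵀ·S⁻¹ = [-1/6; 3/11; 2/33]
x' − x̄ = [25/6, -75/11, -50/33] = K·y
y = (KᵀK)⁻¹·Kᵀ·(x' − x̄) = [-25]
z = y + H·x̄ = [-25] + [24] = [-1]

z = [-1]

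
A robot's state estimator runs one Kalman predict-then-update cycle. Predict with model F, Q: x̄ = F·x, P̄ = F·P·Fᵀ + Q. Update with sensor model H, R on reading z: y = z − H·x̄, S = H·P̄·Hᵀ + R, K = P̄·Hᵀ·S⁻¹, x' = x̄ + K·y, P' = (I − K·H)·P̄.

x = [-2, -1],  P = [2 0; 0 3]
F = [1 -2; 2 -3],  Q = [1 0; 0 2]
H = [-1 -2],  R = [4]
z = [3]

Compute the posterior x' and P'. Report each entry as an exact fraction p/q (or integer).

x' = [-59/255, -117/85]
P' = [344/255 -18/85; -18/85 73/85]

x̄ = F·x = [0, -1]
P̄ = F·P·Fᵀ + Q = [15 22; 22 37]
y = z − H·x̄ = [1]
S = H·P̄·Hᵀ + R = [255]
K = P̄·Hᵀ·S⁻¹ = [-59/255; -32/85]
x' = x̄ + K·y = [-59/255, -117/85]
P' = (I − K·H)·P̄ = [344/255 -18/85; -18/85 73/85]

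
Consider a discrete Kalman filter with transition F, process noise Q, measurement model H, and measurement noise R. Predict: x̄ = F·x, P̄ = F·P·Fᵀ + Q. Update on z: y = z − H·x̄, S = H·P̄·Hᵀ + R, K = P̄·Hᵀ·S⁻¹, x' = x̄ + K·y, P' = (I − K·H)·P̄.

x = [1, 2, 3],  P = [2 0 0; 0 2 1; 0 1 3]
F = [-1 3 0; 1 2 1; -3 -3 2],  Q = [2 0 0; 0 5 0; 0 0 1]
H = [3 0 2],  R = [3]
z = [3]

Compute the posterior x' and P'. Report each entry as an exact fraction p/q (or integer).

x̄ = F·x = [5, 8, -3]
P̄ = F·P·Fᵀ + Q = [22 13 -6; 13 22 -11; -6 -11 37]
y = z − H·x̄ = [-6]
S = H·P̄·Hᵀ + R = [277]
K = P̄·Hᵀ·S⁻¹ = [54/277; 17/277; 56/277]
x' = x̄ + K·y = [1061/277, 2114/277, -1167/277]
P' = (I − K·H)·P̄ = [3178/277 2683/277 -4686/277; 2683/277 5805/277 -3999/277; -4686/277 -3999/277 7113/277]

x' = [1061/277, 2114/277, -1167/277]
P' = [3178/277 2683/277 -4686/277; 2683/277 5805/277 -3999/277; -4686/277 -3999/277 7113/277]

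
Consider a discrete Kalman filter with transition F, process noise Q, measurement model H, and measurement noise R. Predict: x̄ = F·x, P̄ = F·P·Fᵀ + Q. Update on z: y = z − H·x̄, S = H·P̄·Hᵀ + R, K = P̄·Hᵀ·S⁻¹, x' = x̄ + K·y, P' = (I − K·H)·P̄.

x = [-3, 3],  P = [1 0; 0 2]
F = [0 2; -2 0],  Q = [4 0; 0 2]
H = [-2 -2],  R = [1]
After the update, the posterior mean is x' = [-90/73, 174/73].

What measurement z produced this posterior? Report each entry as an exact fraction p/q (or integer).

x̄ = F·x = [6, 6]
P̄ = F·P·Fᵀ + Q = [12 0; 0 6]
S = H·P̄·Hᵀ + R = [73]
K = P̄·Hᵀ·S⁻¹ = [-24/73; -12/73]
x' − x̄ = [-528/73, -264/73] = K·y
y = (KᵀK)⁻¹·Kᵀ·(x' − x̄) = [22]
z = y + H·x̄ = [22] + [-24] = [-2]

z = [-2]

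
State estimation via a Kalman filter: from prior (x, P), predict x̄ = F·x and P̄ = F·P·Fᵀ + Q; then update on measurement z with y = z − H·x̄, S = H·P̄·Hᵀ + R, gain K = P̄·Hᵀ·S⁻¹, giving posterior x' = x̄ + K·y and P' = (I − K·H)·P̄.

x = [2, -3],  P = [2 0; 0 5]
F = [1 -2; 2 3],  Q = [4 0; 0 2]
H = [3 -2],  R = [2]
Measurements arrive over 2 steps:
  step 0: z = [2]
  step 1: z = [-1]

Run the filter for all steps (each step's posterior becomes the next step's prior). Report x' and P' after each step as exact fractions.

step 0: x' = [31/12, 17/6], P' = [767/192 559/96; 559/96 431/48]
step 1: x' = [317/359, 8627/4667], P' = [48114/21899 69730/21899; 69730/21899 1454287/284687]

step 0: x̄ = F·x = [8, -5]
step 0: P̄ = F·P·Fᵀ + Q = [26 -26; -26 55]
step 0: y = z − H·x̄ = [-32]
step 0: S = H·P̄·Hᵀ + R = [768]
step 0: K = P̄·Hᵀ·S⁻¹ = [65/384; -47/192]
step 0: x' = x̄ + K·y = [31/12, 17/6]
step 0: P' = (I − K·H)·P̄ = [767/192 559/96; 559/96 431/48]
step 1: x̄ = F·x = [-37/12, 41/3]
step 1: P̄ = F·P·Fᵀ + Q = [3959/192 -1241/24; -1241/24 506/3]
step 1: y = z − H·x̄ = [427/12]
step 1: S = H·P̄·Hᵀ + R = [284687/192]
step 1: K = P̄·Hᵀ·S⁻¹ = [2441/21899; -94552/284687]
step 1: x' = x̄ + K·y = [317/359, 8627/4667]
step 1: P' = (I − K·H)·P̄ = [48114/21899 69730/21899; 69730/21899 1454287/284687]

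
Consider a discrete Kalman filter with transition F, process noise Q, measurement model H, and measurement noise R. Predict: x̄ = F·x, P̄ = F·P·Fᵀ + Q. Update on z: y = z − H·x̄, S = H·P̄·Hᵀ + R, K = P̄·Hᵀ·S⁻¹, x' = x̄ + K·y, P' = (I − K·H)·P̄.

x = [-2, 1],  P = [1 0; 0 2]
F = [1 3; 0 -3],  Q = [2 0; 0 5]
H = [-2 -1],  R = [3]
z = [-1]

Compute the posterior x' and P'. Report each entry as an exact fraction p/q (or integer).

x̄ = F·x = [1, -3]
P̄ = F·P·Fᵀ + Q = [21 -18; -18 23]
y = z − H·x̄ = [-2]
S = H·P̄·Hᵀ + R = [38]
K = P̄·Hᵀ·S⁻¹ = [-12/19; 13/38]
x' = x̄ + K·y = [43/19, -70/19]
P' = (I − K·H)·P̄ = [111/19 -186/19; -186/19 705/38]

x' = [43/19, -70/19]
P' = [111/19 -186/19; -186/19 705/38]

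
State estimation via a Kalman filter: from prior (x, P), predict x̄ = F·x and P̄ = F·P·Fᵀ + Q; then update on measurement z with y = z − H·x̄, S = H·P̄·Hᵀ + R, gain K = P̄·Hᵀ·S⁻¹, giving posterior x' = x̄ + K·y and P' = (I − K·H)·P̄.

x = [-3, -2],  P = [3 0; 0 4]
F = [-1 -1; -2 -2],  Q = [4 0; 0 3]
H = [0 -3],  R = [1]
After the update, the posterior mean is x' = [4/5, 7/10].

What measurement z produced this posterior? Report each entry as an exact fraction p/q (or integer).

z = [-2]

x̄ = F·x = [5, 10]
P̄ = F·P·Fᵀ + Q = [11 14; 14 31]
S = H·P̄·Hᵀ + R = [280]
K = P̄·Hᵀ·S⁻¹ = [-3/20; -93/280]
x' − x̄ = [-21/5, -93/10] = K·y
y = (KᵀK)⁻¹·Kᵀ·(x' − x̄) = [28]
z = y + H·x̄ = [28] + [-30] = [-2]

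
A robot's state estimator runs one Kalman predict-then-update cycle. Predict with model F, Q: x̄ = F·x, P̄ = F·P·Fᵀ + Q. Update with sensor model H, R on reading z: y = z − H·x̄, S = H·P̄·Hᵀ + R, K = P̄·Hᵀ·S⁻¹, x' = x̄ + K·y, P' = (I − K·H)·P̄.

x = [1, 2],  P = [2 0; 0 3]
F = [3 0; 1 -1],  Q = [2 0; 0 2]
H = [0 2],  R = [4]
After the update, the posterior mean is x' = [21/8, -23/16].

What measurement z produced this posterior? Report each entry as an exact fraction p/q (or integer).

z = [-3]

x̄ = F·x = [3, -1]
P̄ = F·P·Fᵀ + Q = [20 6; 6 7]
S = H·P̄·Hᵀ + R = [32]
K = P̄·Hᵀ·S⁻¹ = [3/8; 7/16]
x' − x̄ = [-3/8, -7/16] = K·y
y = (KᵀK)⁻¹·Kᵀ·(x' − x̄) = [-1]
z = y + H·x̄ = [-1] + [-2] = [-3]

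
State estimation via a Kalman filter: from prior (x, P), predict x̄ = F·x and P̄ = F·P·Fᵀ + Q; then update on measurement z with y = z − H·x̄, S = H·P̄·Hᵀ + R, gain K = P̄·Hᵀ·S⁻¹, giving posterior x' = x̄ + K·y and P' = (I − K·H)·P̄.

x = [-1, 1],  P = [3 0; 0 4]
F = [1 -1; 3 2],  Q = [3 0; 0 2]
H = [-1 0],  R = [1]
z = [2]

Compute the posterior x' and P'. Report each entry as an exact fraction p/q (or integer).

x' = [-2, -1]
P' = [10/11 1/11; 1/11 494/11]

x̄ = F·x = [-2, -1]
P̄ = F·P·Fᵀ + Q = [10 1; 1 45]
y = z − H·x̄ = [0]
S = H·P̄·Hᵀ + R = [11]
K = P̄·Hᵀ·S⁻¹ = [-10/11; -1/11]
x' = x̄ + K·y = [-2, -1]
P' = (I − K·H)·P̄ = [10/11 1/11; 1/11 494/11]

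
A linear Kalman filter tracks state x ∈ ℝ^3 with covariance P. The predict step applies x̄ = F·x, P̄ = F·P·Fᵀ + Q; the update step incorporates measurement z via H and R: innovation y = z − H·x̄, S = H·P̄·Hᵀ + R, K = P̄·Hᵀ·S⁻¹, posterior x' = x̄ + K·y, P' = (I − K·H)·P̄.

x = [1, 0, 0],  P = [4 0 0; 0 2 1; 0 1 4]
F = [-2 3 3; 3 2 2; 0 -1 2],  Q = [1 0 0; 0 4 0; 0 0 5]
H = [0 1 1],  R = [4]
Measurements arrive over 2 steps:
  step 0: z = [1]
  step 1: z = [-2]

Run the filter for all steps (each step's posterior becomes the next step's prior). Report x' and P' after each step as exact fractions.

step 0: x' = [-112/41, 197/123, -22/41], P' = [2974/41 -306/41 366/41; -306/41 1460/123 -372/41; 366/41 -372/41 416/41]
step 1: x' = [618743/115241, -65154/115241, -24092/16463], P' = [9823413/115241 -3636384/115241 487344/16463; -3636384/115241 7608866/115241 -1033246/16463; 487344/16463 -1033246/16463 1045082/16463]

step 0: x̄ = F·x = [-2, 3, 0]
step 0: P̄ = F·P·Fᵀ + Q = [89 24 21; 24 72 14; 21 14 19]
step 0: y = z − H·x̄ = [-2]
step 0: S = H·P̄·Hᵀ + R = [123]
step 0: K = P̄·Hᵀ·S⁻¹ = [15/41; 86/123; 11/41]
step 0: x' = x̄ + K·y = [-112/41, 197/123, -22/41]
step 0: P' = (I − K·H)·P̄ = [2974/41 -306/41 366/41; -306/41 1460/123 -372/41; 366/41 -372/41 416/41]
step 1: x̄ = F·x = [355/41, -746/123, -329/123]
step 1: P̄ = F·P·Fᵀ + Q = [12645/41 -16592/41 -2156/41; -16592/41 84854/123 9182/123; -2156/41 9182/123 11531/123]
step 1: y = z − H·x̄ = [829/123]
step 1: S = H·P̄·Hᵀ + R = [115241/123]
step 1: K = P̄·Hᵀ·S⁻¹ = [-56244/115241; 94036/115241; 2959/16463]
step 1: x' = x̄ + K·y = [618743/115241, -65154/115241, -24092/16463]
step 1: P' = (I − K·H)·P̄ = [9823413/115241 -3636384/115241 487344/16463; -3636384/115241 7608866/115241 -1033246/16463; 487344/16463 -1033246/16463 1045082/16463]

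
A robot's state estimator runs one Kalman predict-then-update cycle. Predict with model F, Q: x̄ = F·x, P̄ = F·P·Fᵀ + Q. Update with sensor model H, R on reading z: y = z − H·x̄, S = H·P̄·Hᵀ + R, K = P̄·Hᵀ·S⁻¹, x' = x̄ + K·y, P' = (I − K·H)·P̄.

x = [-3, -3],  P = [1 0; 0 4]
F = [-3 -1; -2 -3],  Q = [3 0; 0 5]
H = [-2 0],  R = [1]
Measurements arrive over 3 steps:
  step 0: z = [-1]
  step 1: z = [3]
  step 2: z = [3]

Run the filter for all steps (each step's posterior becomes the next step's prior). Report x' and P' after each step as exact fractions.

step 0: x̄ = F·x = [12, 15]
step 0: P̄ = F·P·Fᵀ + Q = [16 18; 18 45]
step 0: y = z − H·x̄ = [23]
step 0: S = H·P̄·Hᵀ + R = [65]
step 0: K = P̄·Hᵀ·S⁻¹ = [-32/65; -36/65]
step 0: x' = x̄ + K·y = [44/65, 147/65]
step 0: P' = (I − K·H)·P̄ = [16/65 18/65; 18/65 1629/65]
step 1: x̄ = F·x = [-279/65, -529/65]
step 1: P̄ = F·P·Fᵀ + Q = [2076/65 5181/65; 5181/65 15266/65]
step 1: y = z − H·x̄ = [-363/65]
step 1: S = H·P̄·Hᵀ + R = [8369/65]
step 1: K = P̄·Hᵀ·S⁻¹ = [-4152/8369; -10362/8369]
step 1: x' = x̄ + K·y = [-12735/8369, -10243/8369]
step 1: P' = (I − K·H)·P̄ = [2076/8369 5181/8369; 5181/8369 313694/8369]
step 2: x̄ = F·x = [48448/8369, 56199/8369]
step 2: P̄ = F·P·Fᵀ + Q = [388571/8369 1010529/8369; 1010529/8369 2935567/8369]
step 2: y = z − H·x̄ = [122003/8369]
step 2: S = H·P̄·Hᵀ + R = [1562653/8369]
step 2: K = P̄·Hᵀ·S⁻¹ = [-777142/1562653; -2021058/1562653]
step 2: x' = x̄ + K·y = [-2282978/1562653, -18969483/1562653]
step 2: P' = (I − K·H)·P̄ = [388571/1562653 1010529/1562653; 1010529/1562653 60054623/1562653]

step 0: x' = [44/65, 147/65], P' = [16/65 18/65; 18/65 1629/65]
step 1: x' = [-12735/8369, -10243/8369], P' = [2076/8369 5181/8369; 5181/8369 313694/8369]
step 2: x' = [-2282978/1562653, -18969483/1562653], P' = [388571/1562653 1010529/1562653; 1010529/1562653 60054623/1562653]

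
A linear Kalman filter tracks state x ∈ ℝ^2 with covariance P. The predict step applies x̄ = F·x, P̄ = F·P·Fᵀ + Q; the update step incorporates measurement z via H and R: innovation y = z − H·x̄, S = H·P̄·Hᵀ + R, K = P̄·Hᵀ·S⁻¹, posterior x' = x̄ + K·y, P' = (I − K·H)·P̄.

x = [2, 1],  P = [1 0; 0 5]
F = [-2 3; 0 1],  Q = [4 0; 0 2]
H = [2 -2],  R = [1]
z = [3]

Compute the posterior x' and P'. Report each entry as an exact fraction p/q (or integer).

x̄ = F·x = [-1, 1]
P̄ = F·P·Fᵀ + Q = [53 15; 15 7]
y = z − H·x̄ = [7]
S = H·P̄·Hᵀ + R = [121]
K = P̄·Hᵀ·S⁻¹ = [76/121; 16/121]
x' = x̄ + K·y = [411/121, 233/121]
P' = (I − K·H)·P̄ = [637/121 599/121; 599/121 591/121]

x' = [411/121, 233/121]
P' = [637/121 599/121; 599/121 591/121]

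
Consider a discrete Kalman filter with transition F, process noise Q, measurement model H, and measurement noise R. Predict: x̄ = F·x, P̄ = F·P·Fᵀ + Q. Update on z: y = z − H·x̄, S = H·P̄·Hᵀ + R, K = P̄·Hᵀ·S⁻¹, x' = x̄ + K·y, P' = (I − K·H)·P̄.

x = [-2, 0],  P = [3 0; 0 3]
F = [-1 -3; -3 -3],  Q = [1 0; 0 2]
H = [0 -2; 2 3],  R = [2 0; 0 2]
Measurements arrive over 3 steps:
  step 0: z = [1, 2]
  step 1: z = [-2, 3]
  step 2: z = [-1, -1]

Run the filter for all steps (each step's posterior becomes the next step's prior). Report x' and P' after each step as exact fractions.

step 0: x̄ = F·x = [2, 6]
step 0: P̄ = F·P·Fᵀ + Q = [31 36; 36 56]
step 0: y = z − H·x̄ = [13, -20]
step 0: S = H·P̄·Hᵀ + R = [226 -480; -480 1062]
step 0: K = P̄·Hᵀ·S⁻¹ = [428/801 965/2403; -104/267 40/801]
step 0: x' = x̄ + K·y = [2198/2403, -50/801]
step 0: P' = (I − K·H)·P̄ = [2891/2403 -428/801; -428/801 104/267]
step 1: x̄ = F·x = [-1748/2403, -2048/801]
step 1: P̄ = F·P·Fᵀ + Q = [6014/2403 563/801; 563/801 1793/267]
step 1: y = z − H·x̄ = [-5698/801, 29137/2403]
step 1: S = H·P̄·Hᵀ + R = [7706/267 -34526/801; -34526/801 194363/2403]
step 1: K = P̄·Hᵀ·S⁻¹ = [231816/572503 173891/572503; -189070/572503 51789/572503]
step 1: x' = x̄ + K·y = [42973/572503, 509147/572503]
step 1: P' = (I − K·H)·P̄ = [521615/572503 -231816/572503; -231816/572503 189070/572503]
step 2: x̄ = F·x = [-1570414/572503, -1656360/572503]
step 2: P̄ = F·P·Fᵀ + Q = [1404852/572503 484683/572503; 484683/572503 3368483/572503]
step 2: y = z − H·x̄ = [-3885223/572503, 7537405/572503]
step 2: S = H·P̄·Hᵀ + R = [14618938/572503 -22149630/572503; -22149630/572503 42896957/572503]
step 2: K = P̄·Hᵀ·S⁻¹ = [46163688/119214961 35685789/119214961; -38159002/119214961 11074815/119214961]
step 2: x' = x̄ + K·y = [-170470411/119214961, 59857687/119214961]
step 2: P' = (I − K·H)·P̄ = [104931321/119214961 -46163688/119214961; -46163688/119214961 38159002/119214961]

step 0: x' = [2198/2403, -50/801], P' = [2891/2403 -428/801; -428/801 104/267]
step 1: x' = [42973/572503, 509147/572503], P' = [521615/572503 -231816/572503; -231816/572503 189070/572503]
step 2: x' = [-170470411/119214961, 59857687/119214961], P' = [104931321/119214961 -46163688/119214961; -46163688/119214961 38159002/119214961]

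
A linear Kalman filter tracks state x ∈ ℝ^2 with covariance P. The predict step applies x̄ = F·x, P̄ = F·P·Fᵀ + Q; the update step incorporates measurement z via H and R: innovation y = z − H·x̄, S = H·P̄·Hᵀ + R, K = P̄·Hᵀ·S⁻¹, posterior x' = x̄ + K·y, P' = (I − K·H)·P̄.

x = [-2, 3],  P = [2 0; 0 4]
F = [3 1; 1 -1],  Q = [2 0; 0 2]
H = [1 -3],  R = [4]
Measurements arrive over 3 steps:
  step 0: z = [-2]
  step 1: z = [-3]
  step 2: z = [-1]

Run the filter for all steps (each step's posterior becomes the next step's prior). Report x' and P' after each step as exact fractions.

step 0: x̄ = F·x = [-3, -5]
step 0: P̄ = F·P·Fᵀ + Q = [24 2; 2 8]
step 0: y = z − H·x̄ = [-14]
step 0: S = H·P̄·Hᵀ + R = [88]
step 0: K = P̄·Hᵀ·S⁻¹ = [9/44; -1/4]
step 0: x' = x̄ + K·y = [-129/22, -3/2]
step 0: P' = (I − K·H)·P̄ = [447/22 13/2; 13/2 5/2]
step 1: x̄ = F·x = [-210/11, -48/11]
step 1: P̄ = F·P·Fᵀ + Q = [2490/11 500/11; 500/11 130/11]
step 1: y = z − H·x̄ = [3]
step 1: S = H·P̄·Hᵀ + R = [64]
step 1: K = P̄·Hᵀ·S⁻¹ = [45/32; 5/32]
step 1: x' = x̄ + K·y = [-5235/352, -1371/352]
step 1: P' = (I − K·H)·P̄ = [17565/176 5525/176; 5525/176 1805/176]
step 2: x̄ = F·x = [-4269/88, -483/44]
step 2: P̄ = F·P·Fᵀ + Q = [12087/11 2490/11; 2490/11 542/11]
step 2: y = z − H·x̄ = [1283/88]
step 2: S = H·P̄·Hᵀ + R = [2069/11]
step 2: K = P̄·Hᵀ·S⁻¹ = [4617/2069; 864/2069]
step 2: x' = x̄ + K·y = [-132225/8276, -40461/8276]
step 2: P' = (I − K·H)·P̄ = [335574/2069 105702/2069; 105702/2069 34082/2069]

step 0: x' = [-129/22, -3/2], P' = [447/22 13/2; 13/2 5/2]
step 1: x' = [-5235/352, -1371/352], P' = [17565/176 5525/176; 5525/176 1805/176]
step 2: x' = [-132225/8276, -40461/8276], P' = [335574/2069 105702/2069; 105702/2069 34082/2069]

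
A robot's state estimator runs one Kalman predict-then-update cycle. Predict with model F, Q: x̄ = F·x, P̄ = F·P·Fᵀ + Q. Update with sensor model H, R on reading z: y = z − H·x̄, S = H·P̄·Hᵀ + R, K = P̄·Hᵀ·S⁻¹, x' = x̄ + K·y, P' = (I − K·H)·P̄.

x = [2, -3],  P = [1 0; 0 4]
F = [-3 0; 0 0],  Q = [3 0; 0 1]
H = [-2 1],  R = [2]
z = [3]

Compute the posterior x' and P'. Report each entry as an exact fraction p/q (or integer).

x' = [-30/17, -3/17]
P' = [12/17 8/17; 8/17 50/51]

x̄ = F·x = [-6, 0]
P̄ = F·P·Fᵀ + Q = [12 0; 0 1]
y = z − H·x̄ = [-9]
S = H·P̄·Hᵀ + R = [51]
K = P̄·Hᵀ·S⁻¹ = [-8/17; 1/51]
x' = x̄ + K·y = [-30/17, -3/17]
P' = (I − K·H)·P̄ = [12/17 8/17; 8/17 50/51]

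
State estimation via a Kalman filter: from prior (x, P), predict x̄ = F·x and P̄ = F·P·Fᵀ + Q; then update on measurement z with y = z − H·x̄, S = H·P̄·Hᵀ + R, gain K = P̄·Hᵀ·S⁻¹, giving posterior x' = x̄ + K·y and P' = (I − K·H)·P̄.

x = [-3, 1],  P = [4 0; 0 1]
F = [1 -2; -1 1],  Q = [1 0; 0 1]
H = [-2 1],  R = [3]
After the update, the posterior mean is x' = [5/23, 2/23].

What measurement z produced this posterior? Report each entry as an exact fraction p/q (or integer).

x̄ = F·x = [-5, 4]
P̄ = F·P·Fᵀ + Q = [9 -6; -6 6]
S = H·P̄·Hᵀ + R = [69]
K = P̄·Hᵀ·S⁻¹ = [-8/23; 6/23]
x' − x̄ = [120/23, -90/23] = K·y
y = (KᵀK)⁻¹·Kᵀ·(x' − x̄) = [-15]
z = y + H·x̄ = [-15] + [14] = [-1]

z = [-1]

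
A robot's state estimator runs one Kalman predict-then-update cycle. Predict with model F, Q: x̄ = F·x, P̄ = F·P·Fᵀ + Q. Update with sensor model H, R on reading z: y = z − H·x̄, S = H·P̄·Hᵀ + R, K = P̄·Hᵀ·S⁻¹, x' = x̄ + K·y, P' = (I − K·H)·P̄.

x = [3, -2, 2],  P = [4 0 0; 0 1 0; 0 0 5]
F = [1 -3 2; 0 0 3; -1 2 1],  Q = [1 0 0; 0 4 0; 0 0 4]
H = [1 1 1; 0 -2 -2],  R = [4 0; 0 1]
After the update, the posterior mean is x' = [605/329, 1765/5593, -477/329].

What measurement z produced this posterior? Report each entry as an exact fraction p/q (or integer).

x̄ = F·x = [13, 6, -5]
P̄ = F·P·Fᵀ + Q = [34 30 0; 30 49 15; 0 15 17]
S = H·P̄·Hᵀ + R = [194 -252; -252 385]
K = P̄·Hᵀ·S⁻¹ = [40/47 132/329; 281/799 -572/5593; -16/47 -128/329]
x' − x̄ = [-3672/329, -31793/5593, 1168/329] = K·y
y = (KᵀK)⁻¹·Kᵀ·(x' − x̄) = [-15, 4]
z = y + H·x̄ = [-15, 4] + [14, -2] = [-1, 2]

z = [-1, 2]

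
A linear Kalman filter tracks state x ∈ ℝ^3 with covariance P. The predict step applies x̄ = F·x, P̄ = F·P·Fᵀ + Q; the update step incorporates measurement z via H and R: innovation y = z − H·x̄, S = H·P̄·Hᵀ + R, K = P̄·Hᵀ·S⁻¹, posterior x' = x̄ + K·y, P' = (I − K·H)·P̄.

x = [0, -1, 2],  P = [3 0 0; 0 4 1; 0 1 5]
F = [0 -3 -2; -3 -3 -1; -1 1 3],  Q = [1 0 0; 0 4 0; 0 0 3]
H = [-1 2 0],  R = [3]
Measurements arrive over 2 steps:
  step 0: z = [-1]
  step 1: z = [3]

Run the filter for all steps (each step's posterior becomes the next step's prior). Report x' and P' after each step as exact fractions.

step 0: x̄ = F·x = [-1, 1, 5]
step 0: P̄ = F·P·Fᵀ + Q = [69 55 -53; 55 78 -28; -53 -28 61]
step 0: y = z − H·x̄ = [-4]
step 0: S = H·P̄·Hᵀ + R = [164]
step 0: K = P̄·Hᵀ·S⁻¹ = [1/4; 101/164; -3/164]
step 0: x' = x̄ + K·y = [-2, -60/41, 208/41]
step 0: P' = (I − K·H)·P̄ = [235/4 119/4 -209/4; 119/4 2591/164 -4289/164; -209/4 -4289/164 9995/164]
step 1: x̄ = F·x = [-236/41, 218/41, 646/41]
step 1: P̄ = F·P·Fᵀ + Q = [11995/164 -2795/164 -23065/164; -2795/164 131359/164 102589/164; -23065/164 102589/164 118595/164]
step 1: y = z − H·x̄ = [-549/41]
step 1: S = H·P̄·Hᵀ + R = [549103/164]
step 1: K = P̄·Hᵀ·S⁻¹ = [-17585/549103; 265513/549103; 228243/549103]
step 1: x' = x̄ + K·y = [-2925223/549103, -635663/549103, 5595491/549103]
step 1: P' = (I − K·H)·P̄ = [38275965/549103 19111605/549103 -52752485/549103; 19111605/549103 9954072/549103 -26033878/549103; -52752485/549103 -26033878/549103 79426849/549103]

step 0: x' = [-2, -60/41, 208/41], P' = [235/4 119/4 -209/4; 119/4 2591/164 -4289/164; -209/4 -4289/164 9995/164]
step 1: x' = [-2925223/549103, -635663/549103, 5595491/549103], P' = [38275965/549103 19111605/549103 -52752485/549103; 19111605/549103 9954072/549103 -26033878/549103; -52752485/549103 -26033878/549103 79426849/549103]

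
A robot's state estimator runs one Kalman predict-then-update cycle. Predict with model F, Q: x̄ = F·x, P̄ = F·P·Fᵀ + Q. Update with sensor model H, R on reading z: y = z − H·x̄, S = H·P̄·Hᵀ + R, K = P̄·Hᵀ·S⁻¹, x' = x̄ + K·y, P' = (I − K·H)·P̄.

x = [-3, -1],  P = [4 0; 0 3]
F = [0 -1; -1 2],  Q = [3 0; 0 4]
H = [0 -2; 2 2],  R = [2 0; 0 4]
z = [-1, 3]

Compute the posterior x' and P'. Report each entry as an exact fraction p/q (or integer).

x' = [229/223, 112/223]
P' = [258/223 -90/223; -90/223 104/223]

x̄ = F·x = [1, 1]
P̄ = F·P·Fᵀ + Q = [6 -6; -6 20]
y = z − H·x̄ = [1, -1]
S = H·P̄·Hᵀ + R = [82 -56; -56 60]
K = P̄·Hᵀ·S⁻¹ = [90/223 84/223; -104/223 7/223]
x' = x̄ + K·y = [229/223, 112/223]
P' = (I − K·H)·P̄ = [258/223 -90/223; -90/223 104/223]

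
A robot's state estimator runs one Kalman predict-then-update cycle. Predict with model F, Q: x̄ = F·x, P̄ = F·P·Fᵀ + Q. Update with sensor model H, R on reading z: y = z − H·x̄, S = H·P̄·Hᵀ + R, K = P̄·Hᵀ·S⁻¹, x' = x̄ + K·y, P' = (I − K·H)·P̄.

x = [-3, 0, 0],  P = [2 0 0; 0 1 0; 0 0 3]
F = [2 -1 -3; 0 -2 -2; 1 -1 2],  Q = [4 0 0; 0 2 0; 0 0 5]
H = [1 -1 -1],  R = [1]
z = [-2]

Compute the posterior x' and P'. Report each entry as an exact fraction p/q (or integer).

x' = [-79/15, 4/15, -158/45]
P' = [79/5 56/5 58/15; 56/5 74/5 -58/15; 58/15 -58/15 371/45]

x̄ = F·x = [-6, 0, -3]
P̄ = F·P·Fᵀ + Q = [40 20 -13; 20 18 -10; -13 -10 20]
y = z − H·x̄ = [1]
S = H·P̄·Hᵀ + R = [45]
K = P̄·Hᵀ·S⁻¹ = [11/15; 4/15; -23/45]
x' = x̄ + K·y = [-79/15, 4/15, -158/45]
P' = (I − K·H)·P̄ = [79/5 56/5 58/15; 56/5 74/5 -58/15; 58/15 -58/15 371/45]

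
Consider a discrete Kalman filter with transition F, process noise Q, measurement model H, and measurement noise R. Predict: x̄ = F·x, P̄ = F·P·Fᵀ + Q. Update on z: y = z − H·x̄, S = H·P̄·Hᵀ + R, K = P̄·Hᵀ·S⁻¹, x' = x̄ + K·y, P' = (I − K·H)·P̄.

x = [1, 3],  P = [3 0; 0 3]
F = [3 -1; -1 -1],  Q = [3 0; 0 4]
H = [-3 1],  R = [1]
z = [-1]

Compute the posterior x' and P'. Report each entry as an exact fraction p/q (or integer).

x' = [-315/344, -323/86]
P' = [327/344 219/86; 219/86 332/43]

x̄ = F·x = [0, -4]
P̄ = F·P·Fᵀ + Q = [33 -6; -6 10]
y = z − H·x̄ = [3]
S = H·P̄·Hᵀ + R = [344]
K = P̄·Hᵀ·S⁻¹ = [-105/344; 7/86]
x' = x̄ + K·y = [-315/344, -323/86]
P' = (I − K·H)·P̄ = [327/344 219/86; 219/86 332/43]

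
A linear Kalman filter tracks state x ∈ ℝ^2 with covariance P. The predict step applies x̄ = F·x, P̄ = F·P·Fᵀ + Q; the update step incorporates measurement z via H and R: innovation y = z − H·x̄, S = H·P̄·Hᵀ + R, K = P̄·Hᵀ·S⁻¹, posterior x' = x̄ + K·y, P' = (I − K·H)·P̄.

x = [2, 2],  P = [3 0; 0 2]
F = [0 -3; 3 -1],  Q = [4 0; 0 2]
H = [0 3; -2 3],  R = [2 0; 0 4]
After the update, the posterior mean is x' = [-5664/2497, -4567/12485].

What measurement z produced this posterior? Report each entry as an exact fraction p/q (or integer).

x̄ = F·x = [-6, 4]
P̄ = F·P·Fᵀ + Q = [22 6; 6 31]
S = H·P̄·Hᵀ + R = [281 243; 243 299]
K = P̄·Hᵀ·S⁻¹ = [1170/2497 -1168/2497; 4062/12485 81/12485]
x' − x̄ = [9318/2497, -54507/12485] = K·y
y = (KᵀK)⁻¹·Kᵀ·(x' − x̄) = [-13, -21]
z = y + H·x̄ = [-13, -21] + [12, 24] = [-1, 3]

z = [-1, 3]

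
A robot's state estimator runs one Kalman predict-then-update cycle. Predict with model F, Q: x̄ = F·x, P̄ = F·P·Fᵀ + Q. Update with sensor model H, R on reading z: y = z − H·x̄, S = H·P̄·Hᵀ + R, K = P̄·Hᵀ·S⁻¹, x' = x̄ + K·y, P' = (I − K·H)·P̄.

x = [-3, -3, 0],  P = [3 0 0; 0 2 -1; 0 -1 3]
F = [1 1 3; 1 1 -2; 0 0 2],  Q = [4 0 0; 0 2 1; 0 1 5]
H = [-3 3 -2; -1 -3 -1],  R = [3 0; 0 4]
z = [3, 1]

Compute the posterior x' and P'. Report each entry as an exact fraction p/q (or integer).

x' = [-67502/32767, -18867/65534, 74019/65534]
P' = [76418/32767 12312/32767 -88098/32767; 12312/32767 9267/32767 -9159/32767; -88098/32767 -9159/32767 123933/32767]

x̄ = F·x = [-6, -6, 0]
P̄ = F·P·Fᵀ + Q = [30 -14 16; -14 23 -13; 16 -13 17]
y = z − H·x̄ = [3, -23]
S = H·P̄·Hᵀ + R = [1148 -126; -126 128]
K = P̄·Hᵀ·S⁻¹ = [-5374/32767 -902/4681; 3061/32767 -2211/9362; -3683/32767 -597/9362]
x' = x̄ + K·y = [-67502/32767, -18867/65534, 74019/65534]
P' = (I − K·H)·P̄ = [76418/32767 12312/32767 -88098/32767; 12312/32767 9267/32767 -9159/32767; -88098/32767 -9159/32767 123933/32767]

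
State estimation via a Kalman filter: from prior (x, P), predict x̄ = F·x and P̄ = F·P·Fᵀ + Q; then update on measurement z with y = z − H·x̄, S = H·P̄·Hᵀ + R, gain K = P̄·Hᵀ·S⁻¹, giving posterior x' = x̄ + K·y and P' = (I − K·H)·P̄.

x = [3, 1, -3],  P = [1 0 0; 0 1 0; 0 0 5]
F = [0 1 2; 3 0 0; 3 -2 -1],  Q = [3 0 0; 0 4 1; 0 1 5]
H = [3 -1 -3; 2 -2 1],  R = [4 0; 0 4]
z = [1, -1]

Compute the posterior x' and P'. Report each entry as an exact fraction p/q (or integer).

x' = [104765/27323, 146657/27323, 48913/27323]
P' = [167160/27323 203832/27323 95664/27323; 203832/27323 268352/27323 115380/27323; 95664/27323 115380/27323 65308/27323]

x̄ = F·x = [-5, 9, 10]
P̄ = F·P·Fᵀ + Q = [24 0 -12; 0 13 10; -12 10 23]
y = z − H·x̄ = [55, 17]
S = H·P̄·Hᵀ + R = [716 187; 187 87]
K = P̄·Hᵀ·S⁻¹ = [2664/27323 5580/27323; -749/27323 -3415/27323; -6078/27323 6469/27323]
x' = x̄ + K·y = [104765/27323, 146657/27323, 48913/27323]
P' = (I − K·H)·P̄ = [167160/27323 203832/27323 95664/27323; 203832/27323 268352/27323 115380/27323; 95664/27323 115380/27323 65308/27323]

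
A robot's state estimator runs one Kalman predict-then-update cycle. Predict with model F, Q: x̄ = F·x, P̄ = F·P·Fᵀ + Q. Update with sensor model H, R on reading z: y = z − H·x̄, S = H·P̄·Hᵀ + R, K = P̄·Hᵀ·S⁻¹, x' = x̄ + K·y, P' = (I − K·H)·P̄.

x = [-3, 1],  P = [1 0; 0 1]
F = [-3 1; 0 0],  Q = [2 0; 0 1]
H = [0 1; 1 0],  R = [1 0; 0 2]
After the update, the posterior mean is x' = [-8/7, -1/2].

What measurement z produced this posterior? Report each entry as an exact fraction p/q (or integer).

z = [-1, -3]

x̄ = F·x = [10, 0]
P̄ = F·P·Fᵀ + Q = [12 0; 0 1]
S = H·P̄·Hᵀ + R = [2 0; 0 14]
K = P̄·Hᵀ·S⁻¹ = [0 6/7; 1/2 0]
x' − x̄ = [-78/7, -1/2] = K·y
y = (KᵀK)⁻¹·Kᵀ·(x' − x̄) = [-1, -13]
z = y + H·x̄ = [-1, -13] + [0, 10] = [-1, -3]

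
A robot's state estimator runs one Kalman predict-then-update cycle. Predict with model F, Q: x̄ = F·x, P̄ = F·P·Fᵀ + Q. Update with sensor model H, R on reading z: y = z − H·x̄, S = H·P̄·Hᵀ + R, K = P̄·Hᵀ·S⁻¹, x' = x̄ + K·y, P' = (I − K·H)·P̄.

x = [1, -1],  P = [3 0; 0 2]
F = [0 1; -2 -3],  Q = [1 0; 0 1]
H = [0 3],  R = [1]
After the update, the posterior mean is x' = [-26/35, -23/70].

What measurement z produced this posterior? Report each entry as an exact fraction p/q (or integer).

x̄ = F·x = [-1, 1]
P̄ = F·P·Fᵀ + Q = [3 -6; -6 31]
S = H·P̄·Hᵀ + R = [280]
K = P̄·Hᵀ·S⁻¹ = [-9/140; 93/280]
x' − x̄ = [9/35, -93/70] = K·y
y = (KᵀK)⁻¹·Kᵀ·(x' − x̄) = [-4]
z = y + H·x̄ = [-4] + [3] = [-1]

z = [-1]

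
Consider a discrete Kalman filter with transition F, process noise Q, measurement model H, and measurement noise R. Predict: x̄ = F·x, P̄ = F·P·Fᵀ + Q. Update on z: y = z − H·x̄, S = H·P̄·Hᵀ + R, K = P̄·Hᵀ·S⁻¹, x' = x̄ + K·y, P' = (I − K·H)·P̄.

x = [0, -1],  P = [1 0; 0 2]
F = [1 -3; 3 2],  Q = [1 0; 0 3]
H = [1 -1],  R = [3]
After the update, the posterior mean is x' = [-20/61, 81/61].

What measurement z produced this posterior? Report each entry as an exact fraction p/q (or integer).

x̄ = F·x = [3, -2]
P̄ = F·P·Fᵀ + Q = [20 -9; -9 20]
S = H·P̄·Hᵀ + R = [61]
K = P̄·Hᵀ·S⁻¹ = [29/61; -29/61]
x' − x̄ = [-203/61, 203/61] = K·y
y = (KᵀK)⁻¹·Kᵀ·(x' − x̄) = [-7]
z = y + H·x̄ = [-7] + [5] = [-2]

z = [-2]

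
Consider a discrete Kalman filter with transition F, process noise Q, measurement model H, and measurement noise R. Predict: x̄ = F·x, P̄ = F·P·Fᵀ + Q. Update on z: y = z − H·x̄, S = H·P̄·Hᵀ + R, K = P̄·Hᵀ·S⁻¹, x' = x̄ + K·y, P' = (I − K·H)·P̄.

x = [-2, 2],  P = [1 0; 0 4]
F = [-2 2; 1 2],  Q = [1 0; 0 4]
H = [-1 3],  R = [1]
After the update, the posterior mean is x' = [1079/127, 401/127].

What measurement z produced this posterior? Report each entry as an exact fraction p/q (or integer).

x̄ = F·x = [8, 2]
P̄ = F·P·Fᵀ + Q = [21 14; 14 21]
S = H·P̄·Hᵀ + R = [127]
K = P̄·Hᵀ·S⁻¹ = [21/127; 49/127]
x' − x̄ = [63/127, 147/127] = K·y
y = (KᵀK)⁻¹·Kᵀ·(x' − x̄) = [3]
z = y + H·x̄ = [3] + [-2] = [1]

z = [1]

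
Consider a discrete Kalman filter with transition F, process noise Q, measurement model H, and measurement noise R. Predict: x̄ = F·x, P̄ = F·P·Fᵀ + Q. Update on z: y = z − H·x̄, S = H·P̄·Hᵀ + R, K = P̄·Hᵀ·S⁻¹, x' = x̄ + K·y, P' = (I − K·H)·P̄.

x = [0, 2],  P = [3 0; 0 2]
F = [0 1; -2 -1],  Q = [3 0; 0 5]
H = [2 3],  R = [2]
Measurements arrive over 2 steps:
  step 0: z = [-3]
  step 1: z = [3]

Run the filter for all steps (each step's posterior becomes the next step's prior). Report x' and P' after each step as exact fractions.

step 0: x' = [334/169, -391/169], P' = [829/169 -550/169; -550/169 402/169]
step 1: x' = [-28703/33617, 51339/33617], P' = [90261/33617 -57566/33617; -57566/33617 44034/33617]

step 0: x̄ = F·x = [2, -2]
step 0: P̄ = F·P·Fᵀ + Q = [5 -2; -2 19]
step 0: y = z − H·x̄ = [-1]
step 0: S = H·P̄·Hᵀ + R = [169]
step 0: K = P̄·Hᵀ·S⁻¹ = [4/169; 53/169]
step 0: x' = x̄ + K·y = [334/169, -391/169]
step 0: P' = (I − K·H)·P̄ = [829/169 -550/169; -550/169 402/169]
step 1: x̄ = F·x = [-391/169, -277/169]
step 1: P̄ = F·P·Fᵀ + Q = [909/169 698/169; 698/169 2363/169]
step 1: y = z − H·x̄ = [2120/169]
step 1: S = H·P̄·Hᵀ + R = [33617/169]
step 1: K = P̄·Hᵀ·S⁻¹ = [3912/33617; 8485/33617]
step 1: x' = x̄ + K·y = [-28703/33617, 51339/33617]
step 1: P' = (I − K·H)·P̄ = [90261/33617 -57566/33617; -57566/33617 44034/33617]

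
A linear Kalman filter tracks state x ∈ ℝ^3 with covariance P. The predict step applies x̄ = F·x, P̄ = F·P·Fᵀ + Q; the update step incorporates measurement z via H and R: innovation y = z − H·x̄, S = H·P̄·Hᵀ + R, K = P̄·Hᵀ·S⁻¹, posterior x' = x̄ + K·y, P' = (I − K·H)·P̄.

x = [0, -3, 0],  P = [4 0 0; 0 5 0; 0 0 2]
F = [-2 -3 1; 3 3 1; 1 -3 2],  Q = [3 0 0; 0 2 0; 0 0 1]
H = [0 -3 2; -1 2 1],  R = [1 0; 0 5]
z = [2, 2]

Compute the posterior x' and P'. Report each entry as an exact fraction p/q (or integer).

x̄ = F·x = [9, -9, 9]
P̄ = F·P·Fᵀ + Q = [66 -67 41; -67 85 -29; 41 -29 58]
y = z − H·x̄ = [-43, 20]
S = H·P̄·Hᵀ + R = [1346 -706; -706 539]
K = P̄·Hᵀ·S⁻¹ = [40283/227058 -7108/113529; -21859/227058 29495/113529; 80471/227058 44066/113529]
x' = x̄ + K·y = [9011/75686, 25405/75686, 115303/75686]
P' = (I − K·H)·P̄ = [1325395/227058 352621/227058 549073/227058; 352621/227058 188143/227058 271285/227058; 549073/227058 271285/227058 447163/227058]

x' = [9011/75686, 25405/75686, 115303/75686]
P' = [1325395/227058 352621/227058 549073/227058; 352621/227058 188143/227058 271285/227058; 549073/227058 271285/227058 447163/227058]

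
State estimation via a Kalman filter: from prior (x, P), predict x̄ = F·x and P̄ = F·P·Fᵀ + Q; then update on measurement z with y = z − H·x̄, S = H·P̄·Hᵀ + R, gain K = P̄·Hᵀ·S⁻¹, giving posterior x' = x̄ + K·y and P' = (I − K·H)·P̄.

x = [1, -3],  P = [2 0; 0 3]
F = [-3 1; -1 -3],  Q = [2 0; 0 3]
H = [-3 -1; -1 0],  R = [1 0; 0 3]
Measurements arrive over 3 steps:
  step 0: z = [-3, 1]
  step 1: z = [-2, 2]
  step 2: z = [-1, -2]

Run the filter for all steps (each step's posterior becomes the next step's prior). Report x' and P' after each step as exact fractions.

step 0: x̄ = F·x = [-6, 8]
step 0: P̄ = F·P·Fᵀ + Q = [23 -3; -3 32]
step 0: y = z − H·x̄ = [-13, -5]
step 0: S = H·P̄·Hᵀ + R = [222 66; 66 26]
step 0: K = P̄·Hᵀ·S⁻¹ = [-33/236 -125/236; -199/354 91/59]
step 0: x' = x̄ + K·y = [-181/118, 2689/354]
step 0: P' = (I − K·H)·P̄ = [375/236 -273/59; -273/59 5113/354]
step 1: x̄ = F·x = [2159/177, -1254/59]
step 1: P̄ = F·P·Fᵀ + Q = [41423/708 -17837/236; -17837/236 25209/236]
step 1: y = z − H·x̄ = [787/59, 2513/177]
step 1: S = H·P̄·Hᵀ + R = [10673/59 11793/118; 11793/118 43547/708]
step 1: K = P̄·Hᵀ·S⁻¹ = [-106137/402988 -105437/201494; -125607/805976 597243/402988]
step 1: x' = x̄ + K·y = [505849/402988, -1846873/805976]
step 1: P' = (I − K·H)·P̄ = [316311/201494 -1791729/402988; -1791729/402988 10875981/805976]
step 2: x̄ = F·x = [-4881967/805976, 4528921/805976]
step 2: P̄ = F·P·Fᵀ + Q = [45375877/805976 -57499875/805976; -57499875/805976 80066253/805976]
step 2: y = z − H·x̄ = [-2730739/201494, -6493919/805976]
step 2: S = H·P̄·Hᵀ + R = [18031984/100747 19656939/201494; 19656939/201494 47793805/805976]
step 2: K = P̄·Hᵀ·S⁻¹ = [-117941634/441832637 -225448829/441832637; -128221665/883665274 637032609/441832637]
step 2: x' = x̄ + K·y = [738614251/441832637, -3562223323/883665274]
step 2: P' = (I − K·H)·P̄ = [676346487/441832637 -1911097827/441832637; -1911097827/441832637 11594808627/883665274]

step 0: x' = [-181/118, 2689/354], P' = [375/236 -273/59; -273/59 5113/354]
step 1: x' = [505849/402988, -1846873/805976], P' = [316311/201494 -1791729/402988; -1791729/402988 10875981/805976]
step 2: x' = [738614251/441832637, -3562223323/883665274], P' = [676346487/441832637 -1911097827/441832637; -1911097827/441832637 11594808627/883665274]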